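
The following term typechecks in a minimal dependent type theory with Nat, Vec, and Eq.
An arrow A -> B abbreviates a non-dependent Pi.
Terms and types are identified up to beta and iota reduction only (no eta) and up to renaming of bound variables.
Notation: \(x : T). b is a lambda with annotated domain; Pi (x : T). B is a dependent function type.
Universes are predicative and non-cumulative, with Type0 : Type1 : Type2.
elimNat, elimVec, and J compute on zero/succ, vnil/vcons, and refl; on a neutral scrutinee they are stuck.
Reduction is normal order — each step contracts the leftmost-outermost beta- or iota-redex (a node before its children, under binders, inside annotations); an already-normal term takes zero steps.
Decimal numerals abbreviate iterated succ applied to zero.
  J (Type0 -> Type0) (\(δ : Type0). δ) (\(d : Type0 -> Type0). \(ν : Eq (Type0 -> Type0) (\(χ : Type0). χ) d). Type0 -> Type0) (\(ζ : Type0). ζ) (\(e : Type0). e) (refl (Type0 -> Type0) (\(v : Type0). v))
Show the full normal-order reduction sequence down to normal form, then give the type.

reduction (normal order):
  J (Type0 -> Type0) (\(δ : Type0). δ) (\(d : Type0 -> Type0). \(ν : Eq (Type0 -> Type0) (\(χ : Type0). χ) d). Type0 -> Type0) (\(ζ : Type0). ζ) (\(e : Type0). e) (refl (Type0 -> Type0) (\(v : Type0). v))
  ~> \(δ : Type0). δ
inferred type:
  Type0 -> Type0


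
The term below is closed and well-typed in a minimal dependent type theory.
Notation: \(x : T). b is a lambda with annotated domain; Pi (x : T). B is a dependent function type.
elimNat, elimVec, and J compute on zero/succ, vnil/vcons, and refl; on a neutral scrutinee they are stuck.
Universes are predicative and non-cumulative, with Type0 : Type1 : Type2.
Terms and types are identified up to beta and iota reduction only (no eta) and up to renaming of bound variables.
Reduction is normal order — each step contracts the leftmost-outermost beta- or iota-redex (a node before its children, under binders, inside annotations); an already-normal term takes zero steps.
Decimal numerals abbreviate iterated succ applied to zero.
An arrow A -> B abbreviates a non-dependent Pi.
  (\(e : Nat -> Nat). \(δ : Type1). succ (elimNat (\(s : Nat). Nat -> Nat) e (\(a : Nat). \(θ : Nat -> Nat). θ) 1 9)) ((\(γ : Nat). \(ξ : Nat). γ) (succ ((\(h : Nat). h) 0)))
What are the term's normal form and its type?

reduced normal form:
  \(e : Type1). 2
inferred type:
  Type1 -> Nat
observation: contracting a beta-redex first, the term normalizes in 8 steps.


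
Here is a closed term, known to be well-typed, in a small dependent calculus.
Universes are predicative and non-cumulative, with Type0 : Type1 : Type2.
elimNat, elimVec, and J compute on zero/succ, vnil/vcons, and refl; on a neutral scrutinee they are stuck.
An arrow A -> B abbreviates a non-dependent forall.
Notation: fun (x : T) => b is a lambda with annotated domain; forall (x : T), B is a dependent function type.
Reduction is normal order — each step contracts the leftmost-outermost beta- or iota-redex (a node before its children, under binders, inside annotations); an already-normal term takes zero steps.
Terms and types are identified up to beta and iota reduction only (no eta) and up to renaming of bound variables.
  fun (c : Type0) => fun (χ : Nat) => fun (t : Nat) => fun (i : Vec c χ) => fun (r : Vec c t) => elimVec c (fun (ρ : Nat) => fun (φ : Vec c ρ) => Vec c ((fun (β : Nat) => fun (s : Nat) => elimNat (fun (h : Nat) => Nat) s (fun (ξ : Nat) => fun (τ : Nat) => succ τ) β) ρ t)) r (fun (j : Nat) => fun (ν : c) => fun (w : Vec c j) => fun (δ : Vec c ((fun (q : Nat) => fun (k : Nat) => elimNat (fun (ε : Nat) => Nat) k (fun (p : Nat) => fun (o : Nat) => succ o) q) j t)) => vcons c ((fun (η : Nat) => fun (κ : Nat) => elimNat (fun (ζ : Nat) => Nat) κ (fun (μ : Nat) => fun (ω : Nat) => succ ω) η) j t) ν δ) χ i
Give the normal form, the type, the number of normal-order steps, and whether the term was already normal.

reduced normal form:
  fun (c : Type0) => fun (χ : Nat) => fun (t : Nat) => fun (i : Vec c χ) => fun (r : Vec c t) => elimVec c (fun (ρ : Nat) => fun (φ : Vec c ρ) => Vec c (elimNat (fun (β : Nat) => Nat) t (fun (s : Nat) => fun (h : Nat) => succ h) ρ)) r (fun (ξ : Nat) => fun (τ : c) => fun (j : Vec c ξ) => fun (ν : Vec c (elimNat (fun (w : Nat) => Nat) t (fun (δ : Nat) => fun (q : Nat) => succ q) ξ)) => vcons c (elimNat (fun (k : Nat) => Nat) t (fun (ε : Nat) => fun (p : Nat) => succ p) ξ) τ ν) χ i
inferred type:
  forall (c : Type0), forall (χ : Nat), forall (t : Nat), Vec c χ -> Vec c t -> Vec c (elimNat (fun (i : Nat) => Nat) t (fun (r : Nat) => fun (ρ : Nat) => succ ρ) χ)
reduction steps (normal order): 6
started in normal form: no
first contracted redex: a beta-redex


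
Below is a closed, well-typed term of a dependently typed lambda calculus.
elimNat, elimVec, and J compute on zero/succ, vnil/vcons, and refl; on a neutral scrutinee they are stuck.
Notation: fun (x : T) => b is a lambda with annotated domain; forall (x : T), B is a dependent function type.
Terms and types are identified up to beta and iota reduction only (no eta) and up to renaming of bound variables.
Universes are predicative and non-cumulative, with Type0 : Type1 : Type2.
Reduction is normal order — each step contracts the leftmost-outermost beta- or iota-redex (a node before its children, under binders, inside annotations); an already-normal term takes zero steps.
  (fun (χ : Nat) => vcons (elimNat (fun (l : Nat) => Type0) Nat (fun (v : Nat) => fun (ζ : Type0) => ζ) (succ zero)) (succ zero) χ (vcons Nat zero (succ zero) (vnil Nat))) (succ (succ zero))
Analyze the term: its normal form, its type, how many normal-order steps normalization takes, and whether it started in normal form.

resulting normal form:
  vcons Nat (succ zero) (succ (succ zero)) (vcons Nat zero (succ zero) (vnil Nat))
type:
  Vec Nat (succ (succ zero))
steps to reach normal form (normal order): 5
started in normal form: no
first redex: a beta-redex


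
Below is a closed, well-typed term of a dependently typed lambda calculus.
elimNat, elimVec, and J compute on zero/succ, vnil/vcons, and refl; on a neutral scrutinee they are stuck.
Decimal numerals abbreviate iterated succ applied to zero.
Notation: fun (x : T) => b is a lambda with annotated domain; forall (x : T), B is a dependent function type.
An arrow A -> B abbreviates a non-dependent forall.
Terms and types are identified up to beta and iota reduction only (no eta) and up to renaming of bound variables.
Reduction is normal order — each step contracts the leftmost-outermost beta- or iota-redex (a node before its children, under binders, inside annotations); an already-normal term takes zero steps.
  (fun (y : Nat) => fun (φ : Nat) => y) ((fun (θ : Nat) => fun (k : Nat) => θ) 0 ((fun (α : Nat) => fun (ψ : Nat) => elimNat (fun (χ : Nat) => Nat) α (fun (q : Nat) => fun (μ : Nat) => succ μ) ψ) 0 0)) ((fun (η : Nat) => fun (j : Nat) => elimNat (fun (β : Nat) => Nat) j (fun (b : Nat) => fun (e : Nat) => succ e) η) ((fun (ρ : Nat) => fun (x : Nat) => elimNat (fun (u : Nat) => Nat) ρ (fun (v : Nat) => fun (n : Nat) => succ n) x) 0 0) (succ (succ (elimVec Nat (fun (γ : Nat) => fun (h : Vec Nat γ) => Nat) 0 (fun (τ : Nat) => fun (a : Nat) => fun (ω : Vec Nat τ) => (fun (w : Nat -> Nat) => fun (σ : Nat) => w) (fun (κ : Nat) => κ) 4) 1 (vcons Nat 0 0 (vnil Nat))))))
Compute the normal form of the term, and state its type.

reduced normal form:
  0
the term's type:
  Nat
observation: the leftmost-outermost redex is a beta-redex, and normalization takes 4 steps.


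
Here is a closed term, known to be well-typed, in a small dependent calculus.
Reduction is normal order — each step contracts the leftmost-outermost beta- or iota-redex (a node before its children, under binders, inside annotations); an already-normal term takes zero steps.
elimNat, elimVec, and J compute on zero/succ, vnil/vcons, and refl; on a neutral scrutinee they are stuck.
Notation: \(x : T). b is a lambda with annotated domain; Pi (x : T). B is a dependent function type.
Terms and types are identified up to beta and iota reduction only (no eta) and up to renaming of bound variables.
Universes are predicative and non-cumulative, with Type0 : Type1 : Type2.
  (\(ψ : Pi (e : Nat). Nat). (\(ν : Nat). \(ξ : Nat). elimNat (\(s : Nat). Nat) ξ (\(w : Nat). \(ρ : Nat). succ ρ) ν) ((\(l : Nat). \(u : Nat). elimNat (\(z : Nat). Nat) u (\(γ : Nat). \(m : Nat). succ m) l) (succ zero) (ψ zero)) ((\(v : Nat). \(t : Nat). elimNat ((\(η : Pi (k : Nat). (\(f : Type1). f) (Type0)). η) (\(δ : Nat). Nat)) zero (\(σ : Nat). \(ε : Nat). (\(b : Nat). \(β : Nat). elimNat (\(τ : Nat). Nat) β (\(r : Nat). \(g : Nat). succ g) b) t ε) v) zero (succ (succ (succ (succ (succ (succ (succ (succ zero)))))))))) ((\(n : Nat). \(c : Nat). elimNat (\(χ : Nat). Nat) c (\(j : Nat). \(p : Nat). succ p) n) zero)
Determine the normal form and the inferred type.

resulting normal form:
  succ zero
type:
  Nat


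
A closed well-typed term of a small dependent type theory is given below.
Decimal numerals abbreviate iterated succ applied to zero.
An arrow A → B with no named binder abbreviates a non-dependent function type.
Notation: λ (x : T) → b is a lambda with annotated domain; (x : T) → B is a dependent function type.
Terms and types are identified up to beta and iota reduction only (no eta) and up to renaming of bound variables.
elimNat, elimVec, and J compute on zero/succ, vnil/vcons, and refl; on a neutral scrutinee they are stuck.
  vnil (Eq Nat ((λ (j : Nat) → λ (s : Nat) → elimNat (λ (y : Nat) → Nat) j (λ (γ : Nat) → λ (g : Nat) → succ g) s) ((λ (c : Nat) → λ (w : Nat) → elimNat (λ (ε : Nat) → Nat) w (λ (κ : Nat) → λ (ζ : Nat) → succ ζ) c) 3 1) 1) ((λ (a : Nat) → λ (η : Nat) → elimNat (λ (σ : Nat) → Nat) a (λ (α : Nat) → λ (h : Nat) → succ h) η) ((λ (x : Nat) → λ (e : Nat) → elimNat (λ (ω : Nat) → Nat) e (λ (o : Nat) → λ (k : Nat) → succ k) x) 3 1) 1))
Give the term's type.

type:
  Vec (Eq Nat 5 5) 0


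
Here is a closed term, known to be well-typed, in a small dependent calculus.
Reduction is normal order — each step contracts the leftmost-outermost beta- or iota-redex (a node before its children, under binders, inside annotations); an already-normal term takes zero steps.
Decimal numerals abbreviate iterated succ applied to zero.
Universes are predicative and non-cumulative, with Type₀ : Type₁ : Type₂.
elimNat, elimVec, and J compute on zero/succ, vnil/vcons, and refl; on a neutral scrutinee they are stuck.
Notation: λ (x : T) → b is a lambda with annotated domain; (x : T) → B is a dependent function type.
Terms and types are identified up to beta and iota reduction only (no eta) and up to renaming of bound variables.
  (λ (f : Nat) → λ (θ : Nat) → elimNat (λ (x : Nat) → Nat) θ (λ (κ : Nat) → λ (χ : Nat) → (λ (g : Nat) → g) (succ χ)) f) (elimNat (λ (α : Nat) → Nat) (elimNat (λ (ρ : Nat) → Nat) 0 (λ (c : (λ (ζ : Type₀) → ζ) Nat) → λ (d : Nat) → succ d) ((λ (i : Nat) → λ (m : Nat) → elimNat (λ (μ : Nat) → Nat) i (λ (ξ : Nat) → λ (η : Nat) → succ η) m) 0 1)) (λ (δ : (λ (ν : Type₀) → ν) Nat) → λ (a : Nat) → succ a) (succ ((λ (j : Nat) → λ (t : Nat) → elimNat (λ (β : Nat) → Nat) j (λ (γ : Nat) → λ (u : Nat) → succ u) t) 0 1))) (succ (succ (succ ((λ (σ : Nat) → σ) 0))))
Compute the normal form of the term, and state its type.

normal form:
  6
type:
  Nat


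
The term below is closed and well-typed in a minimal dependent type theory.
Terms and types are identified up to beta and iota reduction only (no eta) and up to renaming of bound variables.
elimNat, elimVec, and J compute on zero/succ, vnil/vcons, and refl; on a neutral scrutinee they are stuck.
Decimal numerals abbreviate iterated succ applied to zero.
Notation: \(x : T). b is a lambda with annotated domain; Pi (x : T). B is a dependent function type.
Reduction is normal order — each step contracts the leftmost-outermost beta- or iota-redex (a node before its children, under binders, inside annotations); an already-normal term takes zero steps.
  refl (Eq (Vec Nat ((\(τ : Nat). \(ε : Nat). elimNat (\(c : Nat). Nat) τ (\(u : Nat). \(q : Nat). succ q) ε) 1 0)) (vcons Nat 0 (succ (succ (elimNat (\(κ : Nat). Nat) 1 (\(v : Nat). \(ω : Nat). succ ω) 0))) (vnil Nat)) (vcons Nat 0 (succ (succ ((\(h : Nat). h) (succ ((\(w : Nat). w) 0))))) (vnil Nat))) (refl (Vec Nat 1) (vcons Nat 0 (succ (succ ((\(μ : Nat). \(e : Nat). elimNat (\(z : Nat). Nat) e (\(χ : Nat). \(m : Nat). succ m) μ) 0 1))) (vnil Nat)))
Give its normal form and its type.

reduced normal form:
  refl (Eq (Vec Nat 1) (vcons Nat 0 3 (vnil Nat)) (vcons Nat 0 3 (vnil Nat))) (refl (Vec Nat 1) (vcons Nat 0 3 (vnil Nat)))
type:
  Eq (Eq (Vec Nat 1) (vcons Nat 0 3 (vnil Nat)) (vcons Nat 0 3 (vnil Nat))) (refl (Vec Nat 1) (vcons Nat 0 3 (vnil Nat))) (refl (Vec Nat 1) (vcons Nat 0 3 (vnil Nat)))


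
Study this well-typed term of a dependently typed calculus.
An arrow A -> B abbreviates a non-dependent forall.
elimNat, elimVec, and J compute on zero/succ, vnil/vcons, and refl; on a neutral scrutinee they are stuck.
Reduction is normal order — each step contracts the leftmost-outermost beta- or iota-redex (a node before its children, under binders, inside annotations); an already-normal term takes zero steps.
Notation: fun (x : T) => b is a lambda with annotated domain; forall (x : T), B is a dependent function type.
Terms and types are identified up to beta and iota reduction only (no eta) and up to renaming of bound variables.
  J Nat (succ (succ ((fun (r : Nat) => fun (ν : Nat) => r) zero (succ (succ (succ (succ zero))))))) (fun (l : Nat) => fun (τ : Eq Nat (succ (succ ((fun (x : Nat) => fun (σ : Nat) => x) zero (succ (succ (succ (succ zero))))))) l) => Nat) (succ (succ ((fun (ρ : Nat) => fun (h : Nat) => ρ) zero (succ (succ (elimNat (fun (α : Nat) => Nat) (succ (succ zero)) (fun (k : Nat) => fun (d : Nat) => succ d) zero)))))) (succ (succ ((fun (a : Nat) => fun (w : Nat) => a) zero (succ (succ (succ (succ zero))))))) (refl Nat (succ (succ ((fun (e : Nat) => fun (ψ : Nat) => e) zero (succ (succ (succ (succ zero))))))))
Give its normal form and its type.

normal form:
  succ (succ zero)
type:
  Nat
observation: 3 normal-order steps normalize the term, beginning with a J iota-redex.


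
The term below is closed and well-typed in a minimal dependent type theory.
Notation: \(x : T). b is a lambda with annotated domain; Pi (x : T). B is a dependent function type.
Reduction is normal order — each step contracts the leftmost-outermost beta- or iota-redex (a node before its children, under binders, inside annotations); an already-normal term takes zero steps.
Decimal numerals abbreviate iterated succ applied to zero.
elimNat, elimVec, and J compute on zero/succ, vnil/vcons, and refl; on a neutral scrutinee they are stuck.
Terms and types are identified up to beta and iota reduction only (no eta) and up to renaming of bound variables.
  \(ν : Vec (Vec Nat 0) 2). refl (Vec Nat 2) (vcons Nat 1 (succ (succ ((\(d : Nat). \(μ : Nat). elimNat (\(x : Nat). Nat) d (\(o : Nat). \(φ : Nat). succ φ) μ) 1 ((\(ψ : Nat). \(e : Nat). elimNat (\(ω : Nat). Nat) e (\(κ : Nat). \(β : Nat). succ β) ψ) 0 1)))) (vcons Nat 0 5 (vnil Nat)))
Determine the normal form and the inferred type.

reduced normal form:
  \(ν : Vec (Vec Nat 0) 2). refl (Vec Nat 2) (vcons Nat 1 4 (vcons Nat 0 5 (vnil Nat)))
inferred type:
  Pi (ν : Vec (Vec Nat 0) 2). Eq (Vec Nat 2) (vcons Nat 1 4 (vcons Nat 0 5 (vnil Nat))) (vcons Nat 1 4 (vcons Nat 0 5 (vnil Nat)))
observation: the first redex contracted is a beta-redex; the normal form is reached in 9 normal-order steps.


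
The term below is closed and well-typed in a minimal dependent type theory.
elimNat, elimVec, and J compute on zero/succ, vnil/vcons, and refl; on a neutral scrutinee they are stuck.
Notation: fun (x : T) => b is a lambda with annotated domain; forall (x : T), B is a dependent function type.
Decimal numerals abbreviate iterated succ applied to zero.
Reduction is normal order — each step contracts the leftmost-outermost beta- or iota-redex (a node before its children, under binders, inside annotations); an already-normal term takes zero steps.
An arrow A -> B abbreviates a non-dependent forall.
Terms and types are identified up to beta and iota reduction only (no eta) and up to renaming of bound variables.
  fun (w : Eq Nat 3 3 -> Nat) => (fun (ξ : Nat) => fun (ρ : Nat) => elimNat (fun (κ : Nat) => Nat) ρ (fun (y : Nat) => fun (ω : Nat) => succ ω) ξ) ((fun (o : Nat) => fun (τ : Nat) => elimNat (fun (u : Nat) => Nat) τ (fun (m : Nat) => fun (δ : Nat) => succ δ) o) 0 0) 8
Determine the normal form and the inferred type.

reduced normal form:
  fun (w : Eq Nat 3 3 -> Nat) => 8
the term's type:
  (Eq Nat 3 3 -> Nat) -> Nat
observation: 6 normal-order steps separate the term from its normal form.


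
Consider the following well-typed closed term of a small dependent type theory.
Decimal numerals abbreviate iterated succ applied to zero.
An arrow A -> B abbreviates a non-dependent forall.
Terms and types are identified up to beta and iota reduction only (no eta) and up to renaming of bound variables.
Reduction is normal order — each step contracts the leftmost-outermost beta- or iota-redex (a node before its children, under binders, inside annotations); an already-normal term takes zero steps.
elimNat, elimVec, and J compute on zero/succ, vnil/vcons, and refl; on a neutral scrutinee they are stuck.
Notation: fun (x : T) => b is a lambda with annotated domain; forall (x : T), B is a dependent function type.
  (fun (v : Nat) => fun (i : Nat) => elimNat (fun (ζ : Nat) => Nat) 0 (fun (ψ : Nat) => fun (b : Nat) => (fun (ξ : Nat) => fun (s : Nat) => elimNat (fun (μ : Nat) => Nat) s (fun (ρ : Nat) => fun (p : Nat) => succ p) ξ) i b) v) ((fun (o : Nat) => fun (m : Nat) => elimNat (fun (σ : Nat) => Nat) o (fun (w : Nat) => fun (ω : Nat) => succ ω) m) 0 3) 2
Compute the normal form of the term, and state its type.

normal form:
  6
inferred type:
  Nat


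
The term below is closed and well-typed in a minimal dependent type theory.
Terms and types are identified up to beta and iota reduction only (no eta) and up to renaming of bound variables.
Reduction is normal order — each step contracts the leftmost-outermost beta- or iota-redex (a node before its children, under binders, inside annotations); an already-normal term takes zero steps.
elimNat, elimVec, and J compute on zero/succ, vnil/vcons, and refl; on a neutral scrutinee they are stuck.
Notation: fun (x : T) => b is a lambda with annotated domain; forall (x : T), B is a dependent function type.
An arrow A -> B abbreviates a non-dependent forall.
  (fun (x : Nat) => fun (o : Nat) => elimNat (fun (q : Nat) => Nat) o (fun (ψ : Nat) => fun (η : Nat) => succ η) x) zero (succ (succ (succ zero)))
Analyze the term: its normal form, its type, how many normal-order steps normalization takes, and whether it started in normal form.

resulting normal form:
  succ (succ (succ zero))
the term's type:
  Nat
steps to reach normal form (normal order): 3
started in normal form: no
first redex: a beta-redex


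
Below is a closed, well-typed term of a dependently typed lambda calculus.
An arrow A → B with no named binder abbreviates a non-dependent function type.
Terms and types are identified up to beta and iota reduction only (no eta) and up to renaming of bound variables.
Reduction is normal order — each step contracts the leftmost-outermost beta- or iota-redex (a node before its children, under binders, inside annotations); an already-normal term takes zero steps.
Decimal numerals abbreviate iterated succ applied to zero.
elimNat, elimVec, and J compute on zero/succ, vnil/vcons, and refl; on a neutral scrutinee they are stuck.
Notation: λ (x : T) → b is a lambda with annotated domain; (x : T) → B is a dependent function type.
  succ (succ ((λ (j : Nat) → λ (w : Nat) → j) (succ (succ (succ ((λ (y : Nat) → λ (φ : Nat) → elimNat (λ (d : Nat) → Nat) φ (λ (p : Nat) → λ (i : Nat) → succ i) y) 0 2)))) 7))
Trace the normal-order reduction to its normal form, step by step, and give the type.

normal-order reduction sequence:
  succ (succ ((λ (j : Nat) → λ (w : Nat) → j) (succ (succ (succ ((λ (y : Nat) → λ (φ : Nat) → elimNat (λ (d : Nat) → Nat) φ (λ (p : Nat) → λ (i : Nat) → succ i) y) 0 2)))) 7))
  ~> succ (succ ((λ (j : Nat) → succ (succ (succ ((λ (w : Nat) → λ (y : Nat) → elimNat (λ (φ : Nat) → Nat) y (λ (d : Nat) → λ (p : Nat) → succ p) w) 0 2)))) 7))
  ~> succ (succ (succ (succ (succ ((λ (j : Nat) → λ (w : Nat) → elimNat (λ (y : Nat) → Nat) w (λ (φ : Nat) → λ (d : Nat) → succ d) j) 0 2)))))
  ~> succ (succ (succ (succ (succ ((λ (j : Nat) → elimNat (λ (w : Nat) → Nat) j (λ (y : Nat) → λ (φ : Nat) → succ φ) 0) 2)))))
  ~> succ (succ (succ (succ (succ (elimNat (λ (j : Nat) → Nat) 2 (λ (w : Nat) → λ (y : Nat) → succ y) 0)))))
  ~> 7
the term's type:
  Nat


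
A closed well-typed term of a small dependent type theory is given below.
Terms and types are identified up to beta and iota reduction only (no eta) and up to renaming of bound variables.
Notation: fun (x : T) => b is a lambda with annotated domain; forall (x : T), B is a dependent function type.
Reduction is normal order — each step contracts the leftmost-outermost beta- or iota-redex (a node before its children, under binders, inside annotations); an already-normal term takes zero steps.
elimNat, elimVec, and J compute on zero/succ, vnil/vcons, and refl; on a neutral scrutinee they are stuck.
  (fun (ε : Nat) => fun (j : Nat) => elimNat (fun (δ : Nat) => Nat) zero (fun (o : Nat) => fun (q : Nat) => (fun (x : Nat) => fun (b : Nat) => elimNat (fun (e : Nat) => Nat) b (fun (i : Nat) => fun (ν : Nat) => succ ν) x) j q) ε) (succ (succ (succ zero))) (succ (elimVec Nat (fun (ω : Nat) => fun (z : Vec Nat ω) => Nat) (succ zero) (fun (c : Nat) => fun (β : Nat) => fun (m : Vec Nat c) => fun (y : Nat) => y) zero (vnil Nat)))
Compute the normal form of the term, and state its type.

reduced normal form:
  succ (succ (succ (succ (succ (succ zero)))))
inferred type:
  Nat
observation: contracting a beta-redex first, the term normalizes in 42 steps.


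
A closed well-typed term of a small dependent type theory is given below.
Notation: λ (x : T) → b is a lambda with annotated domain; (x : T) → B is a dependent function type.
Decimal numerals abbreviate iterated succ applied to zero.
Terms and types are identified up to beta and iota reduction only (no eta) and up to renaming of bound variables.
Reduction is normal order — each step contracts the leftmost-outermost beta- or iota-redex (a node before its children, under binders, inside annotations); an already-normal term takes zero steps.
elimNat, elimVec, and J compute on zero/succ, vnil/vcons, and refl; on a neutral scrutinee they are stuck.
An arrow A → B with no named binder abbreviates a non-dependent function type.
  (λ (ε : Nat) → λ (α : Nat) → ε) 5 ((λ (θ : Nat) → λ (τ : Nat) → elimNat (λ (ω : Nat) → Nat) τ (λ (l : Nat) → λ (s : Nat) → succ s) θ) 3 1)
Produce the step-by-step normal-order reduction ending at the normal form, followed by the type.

reduction (normal order):
  (λ (ε : Nat) → λ (α : Nat) → ε) 5 ((λ (θ : Nat) → λ (τ : Nat) → elimNat (λ (ω : Nat) → Nat) τ (λ (l : Nat) → λ (s : Nat) → succ s) θ) 3 1)
  ~> (λ (ε : Nat) → 5) ((λ (α : Nat) → λ (θ : Nat) → elimNat (λ (τ : Nat) → Nat) θ (λ (ω : Nat) → λ (l : Nat) → succ l) α) 3 1)
  ~> 5
inferred type:
  Nat


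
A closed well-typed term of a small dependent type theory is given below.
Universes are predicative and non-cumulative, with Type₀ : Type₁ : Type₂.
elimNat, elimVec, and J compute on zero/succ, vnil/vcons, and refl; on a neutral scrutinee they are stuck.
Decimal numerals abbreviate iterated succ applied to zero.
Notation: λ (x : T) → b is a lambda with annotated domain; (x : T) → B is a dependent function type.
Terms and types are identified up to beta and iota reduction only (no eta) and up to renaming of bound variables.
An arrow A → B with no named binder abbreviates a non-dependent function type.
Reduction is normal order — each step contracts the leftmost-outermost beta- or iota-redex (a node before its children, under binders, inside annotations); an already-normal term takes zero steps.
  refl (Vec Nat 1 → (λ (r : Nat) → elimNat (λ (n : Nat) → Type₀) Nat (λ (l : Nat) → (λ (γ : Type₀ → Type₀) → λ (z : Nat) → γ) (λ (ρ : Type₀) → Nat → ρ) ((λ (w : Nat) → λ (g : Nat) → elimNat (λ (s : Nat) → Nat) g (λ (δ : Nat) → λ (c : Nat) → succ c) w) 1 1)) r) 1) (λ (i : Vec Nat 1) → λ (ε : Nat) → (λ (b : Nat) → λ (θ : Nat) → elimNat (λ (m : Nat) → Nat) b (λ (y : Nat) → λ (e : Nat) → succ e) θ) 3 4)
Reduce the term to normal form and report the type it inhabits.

normal form:
  refl (Vec Nat 1 → Nat → Nat) (λ (r : Vec Nat 1) → λ (n : Nat) → 7)
type:
  Eq (Vec Nat 1 → Nat → Nat) (λ (r : Vec Nat 1) → λ (n : Nat) → 7) (λ (l : Vec Nat 1) → λ (γ : Nat) → 7)
observation: the first redex contracted is a beta-redex; the normal form is reached in 22 normal-order steps.


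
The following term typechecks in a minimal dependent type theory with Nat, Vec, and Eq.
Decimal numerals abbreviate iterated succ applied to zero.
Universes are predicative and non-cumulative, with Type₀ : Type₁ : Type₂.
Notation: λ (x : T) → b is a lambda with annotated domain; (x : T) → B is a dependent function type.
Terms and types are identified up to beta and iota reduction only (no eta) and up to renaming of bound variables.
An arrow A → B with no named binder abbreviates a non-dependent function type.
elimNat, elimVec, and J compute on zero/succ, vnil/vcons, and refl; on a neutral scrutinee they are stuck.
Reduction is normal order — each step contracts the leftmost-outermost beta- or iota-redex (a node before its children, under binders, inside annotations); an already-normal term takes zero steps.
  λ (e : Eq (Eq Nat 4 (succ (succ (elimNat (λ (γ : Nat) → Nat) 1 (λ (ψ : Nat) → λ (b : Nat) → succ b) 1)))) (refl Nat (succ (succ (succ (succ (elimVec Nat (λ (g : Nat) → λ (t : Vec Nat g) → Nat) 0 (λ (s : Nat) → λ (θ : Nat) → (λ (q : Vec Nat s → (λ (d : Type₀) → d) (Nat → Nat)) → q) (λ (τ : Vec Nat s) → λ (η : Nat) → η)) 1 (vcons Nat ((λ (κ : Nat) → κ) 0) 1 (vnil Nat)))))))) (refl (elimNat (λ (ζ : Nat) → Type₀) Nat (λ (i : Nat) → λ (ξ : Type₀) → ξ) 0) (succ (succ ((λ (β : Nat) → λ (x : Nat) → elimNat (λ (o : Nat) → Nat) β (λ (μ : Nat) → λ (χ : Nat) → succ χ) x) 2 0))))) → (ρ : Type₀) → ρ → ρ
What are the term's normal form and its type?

normal form:
  λ (e : Eq (Eq Nat 4 4) (refl Nat 4) (refl Nat 4)) → (γ : Type₀) → γ → γ
the term's type:
  Eq (Eq Nat 4 4) (refl Nat 4) (refl Nat 4) → Type₁
observation: normalization takes exactly 15 steps under the normal-order strategy.


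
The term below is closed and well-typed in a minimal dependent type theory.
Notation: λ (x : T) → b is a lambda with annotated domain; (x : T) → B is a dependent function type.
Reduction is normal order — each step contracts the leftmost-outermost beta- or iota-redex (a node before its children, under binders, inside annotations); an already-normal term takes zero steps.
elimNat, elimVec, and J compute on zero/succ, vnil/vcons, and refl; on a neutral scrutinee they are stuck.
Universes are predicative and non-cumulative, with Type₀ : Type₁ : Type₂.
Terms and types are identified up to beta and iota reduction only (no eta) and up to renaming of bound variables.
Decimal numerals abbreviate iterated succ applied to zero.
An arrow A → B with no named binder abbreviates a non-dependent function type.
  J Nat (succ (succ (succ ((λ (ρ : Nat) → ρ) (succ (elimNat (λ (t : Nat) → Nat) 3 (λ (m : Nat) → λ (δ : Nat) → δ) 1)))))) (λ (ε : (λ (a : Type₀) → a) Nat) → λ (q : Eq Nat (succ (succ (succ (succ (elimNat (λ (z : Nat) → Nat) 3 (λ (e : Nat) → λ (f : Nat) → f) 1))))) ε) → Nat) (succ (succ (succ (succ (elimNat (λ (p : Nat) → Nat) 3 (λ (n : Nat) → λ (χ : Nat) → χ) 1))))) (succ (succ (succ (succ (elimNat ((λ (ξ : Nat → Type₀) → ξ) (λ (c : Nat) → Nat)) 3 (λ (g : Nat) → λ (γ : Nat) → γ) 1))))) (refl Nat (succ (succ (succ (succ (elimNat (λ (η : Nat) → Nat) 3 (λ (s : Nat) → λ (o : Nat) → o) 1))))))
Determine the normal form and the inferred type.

resulting normal form:
  7
the term's type:
  Nat


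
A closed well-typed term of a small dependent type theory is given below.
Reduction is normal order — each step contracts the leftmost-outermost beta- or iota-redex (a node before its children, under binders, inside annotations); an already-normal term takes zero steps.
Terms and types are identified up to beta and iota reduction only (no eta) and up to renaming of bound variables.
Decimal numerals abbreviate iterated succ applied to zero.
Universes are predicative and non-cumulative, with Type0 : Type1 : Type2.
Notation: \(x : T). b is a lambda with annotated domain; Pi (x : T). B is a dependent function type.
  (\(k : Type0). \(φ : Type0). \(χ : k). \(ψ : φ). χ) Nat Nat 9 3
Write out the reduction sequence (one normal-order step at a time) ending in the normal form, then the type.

reduction (normal order):
  (\(k : Type0). \(φ : Type0). \(χ : k). \(ψ : φ). χ) Nat Nat 9 3
  ~> (\(k : Type0). \(φ : Nat). \(χ : k). φ) Nat 9 3
  ~> (\(k : Nat). \(φ : Nat). k) 9 3
  ~> (\(k : Nat). 9) 3
  ~> 9
the term's type:
  Nat


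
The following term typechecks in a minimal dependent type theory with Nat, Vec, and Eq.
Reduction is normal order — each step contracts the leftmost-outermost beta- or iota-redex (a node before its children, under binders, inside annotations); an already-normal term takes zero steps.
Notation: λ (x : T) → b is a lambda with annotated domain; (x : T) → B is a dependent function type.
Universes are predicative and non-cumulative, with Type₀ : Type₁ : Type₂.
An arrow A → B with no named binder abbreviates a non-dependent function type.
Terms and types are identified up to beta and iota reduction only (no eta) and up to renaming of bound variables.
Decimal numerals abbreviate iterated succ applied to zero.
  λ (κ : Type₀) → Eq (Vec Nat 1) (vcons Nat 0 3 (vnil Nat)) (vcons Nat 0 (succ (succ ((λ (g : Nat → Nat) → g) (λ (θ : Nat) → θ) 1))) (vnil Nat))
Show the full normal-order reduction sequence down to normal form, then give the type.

reduction (normal order):
  λ (κ : Type₀) → Eq (Vec Nat 1) (vcons Nat 0 3 (vnil Nat)) (vcons Nat 0 (succ (succ ((λ (g : Nat → Nat) → g) (λ (θ : Nat) → θ) 1))) (vnil Nat))
  ~> λ (κ : Type₀) → Eq (Vec Nat 1) (vcons Nat 0 3 (vnil Nat)) (vcons Nat 0 (succ (succ ((λ (g : Nat) → g) 1))) (vnil Nat))
  ~> λ (κ : Type₀) → Eq (Vec Nat 1) (vcons Nat 0 3 (vnil Nat)) (vcons Nat 0 3 (vnil Nat))
the term's type:
  Type₀ → Type₀


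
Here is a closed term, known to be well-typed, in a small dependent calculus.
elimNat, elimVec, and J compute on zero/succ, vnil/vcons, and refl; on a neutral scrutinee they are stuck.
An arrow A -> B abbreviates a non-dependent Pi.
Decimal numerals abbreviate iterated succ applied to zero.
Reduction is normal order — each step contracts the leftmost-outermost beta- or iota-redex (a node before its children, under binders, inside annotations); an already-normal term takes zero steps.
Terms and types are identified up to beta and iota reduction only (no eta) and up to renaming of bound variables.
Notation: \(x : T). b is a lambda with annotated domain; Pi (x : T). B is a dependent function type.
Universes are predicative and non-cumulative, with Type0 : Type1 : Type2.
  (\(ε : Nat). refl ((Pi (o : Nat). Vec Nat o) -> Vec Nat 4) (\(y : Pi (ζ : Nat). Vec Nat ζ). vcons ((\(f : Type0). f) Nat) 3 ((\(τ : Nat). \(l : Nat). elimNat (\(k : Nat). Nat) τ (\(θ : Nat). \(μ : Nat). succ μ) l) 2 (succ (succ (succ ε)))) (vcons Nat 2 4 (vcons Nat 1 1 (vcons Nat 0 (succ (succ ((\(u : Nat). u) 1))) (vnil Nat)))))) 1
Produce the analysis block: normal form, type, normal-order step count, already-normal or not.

reduced normal form:
  refl ((Pi (ε : Nat). Vec Nat ε) -> Vec Nat 4) (\(o : Pi (y : Nat). Vec Nat y). vcons Nat 3 6 (vcons Nat 2 4 (vcons Nat 1 1 (vcons Nat 0 3 (vnil Nat)))))
the term's type:
  Eq ((Pi (ε : Nat). Vec Nat ε) -> Vec Nat 4) (\(o : Pi (y : Nat). Vec Nat y). vcons Nat 3 6 (vcons Nat 2 4 (vcons Nat 1 1 (vcons Nat 0 3 (vnil Nat))))) (\(ζ : Pi (f : Nat). Vec Nat f). vcons Nat 3 6 (vcons Nat 2 4 (vcons Nat 1 1 (vcons Nat 0 3 (vnil Nat)))))
steps to reach normal form (normal order): 18
term was already normal: no
first redex: a beta-redex


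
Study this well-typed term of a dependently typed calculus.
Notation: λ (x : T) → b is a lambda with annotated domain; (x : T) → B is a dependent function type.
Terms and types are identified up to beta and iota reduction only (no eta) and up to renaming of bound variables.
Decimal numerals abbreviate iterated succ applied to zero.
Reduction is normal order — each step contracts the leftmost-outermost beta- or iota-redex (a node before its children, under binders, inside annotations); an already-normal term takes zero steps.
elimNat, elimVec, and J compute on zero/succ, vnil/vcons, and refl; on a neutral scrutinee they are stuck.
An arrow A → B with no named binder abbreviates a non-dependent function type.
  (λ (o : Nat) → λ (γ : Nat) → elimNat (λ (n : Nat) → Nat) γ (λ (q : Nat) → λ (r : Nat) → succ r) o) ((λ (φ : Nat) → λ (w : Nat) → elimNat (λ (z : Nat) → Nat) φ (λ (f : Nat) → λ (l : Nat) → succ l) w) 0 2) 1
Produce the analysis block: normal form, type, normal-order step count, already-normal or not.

reduced normal form:
  3
type:
  Nat
normal-order step count: 18
already normal: no
first contracted redex: a beta-redex


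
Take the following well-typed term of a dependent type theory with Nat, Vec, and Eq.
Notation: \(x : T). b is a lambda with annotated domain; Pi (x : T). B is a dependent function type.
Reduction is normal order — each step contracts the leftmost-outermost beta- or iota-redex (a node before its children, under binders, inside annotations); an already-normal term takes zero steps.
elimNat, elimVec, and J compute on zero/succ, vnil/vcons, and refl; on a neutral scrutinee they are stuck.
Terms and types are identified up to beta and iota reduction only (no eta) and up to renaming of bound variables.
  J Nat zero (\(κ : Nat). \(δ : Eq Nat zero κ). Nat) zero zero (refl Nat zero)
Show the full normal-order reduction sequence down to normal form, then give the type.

normal-order reduction:
  J Nat zero (\(κ : Nat). \(δ : Eq Nat zero κ). Nat) zero zero (refl Nat zero)
  ~> zero
type:
  Nat


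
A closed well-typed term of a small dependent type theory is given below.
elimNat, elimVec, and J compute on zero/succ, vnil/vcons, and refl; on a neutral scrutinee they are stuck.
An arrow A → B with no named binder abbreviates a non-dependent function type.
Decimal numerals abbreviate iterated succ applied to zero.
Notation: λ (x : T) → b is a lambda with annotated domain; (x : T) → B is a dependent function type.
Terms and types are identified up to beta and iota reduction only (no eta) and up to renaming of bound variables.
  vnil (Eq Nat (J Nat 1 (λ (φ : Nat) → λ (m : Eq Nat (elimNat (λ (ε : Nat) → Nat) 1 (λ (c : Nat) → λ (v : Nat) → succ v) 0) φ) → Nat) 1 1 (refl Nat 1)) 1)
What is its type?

inferred type:
  Vec (Eq Nat 1 1) 0


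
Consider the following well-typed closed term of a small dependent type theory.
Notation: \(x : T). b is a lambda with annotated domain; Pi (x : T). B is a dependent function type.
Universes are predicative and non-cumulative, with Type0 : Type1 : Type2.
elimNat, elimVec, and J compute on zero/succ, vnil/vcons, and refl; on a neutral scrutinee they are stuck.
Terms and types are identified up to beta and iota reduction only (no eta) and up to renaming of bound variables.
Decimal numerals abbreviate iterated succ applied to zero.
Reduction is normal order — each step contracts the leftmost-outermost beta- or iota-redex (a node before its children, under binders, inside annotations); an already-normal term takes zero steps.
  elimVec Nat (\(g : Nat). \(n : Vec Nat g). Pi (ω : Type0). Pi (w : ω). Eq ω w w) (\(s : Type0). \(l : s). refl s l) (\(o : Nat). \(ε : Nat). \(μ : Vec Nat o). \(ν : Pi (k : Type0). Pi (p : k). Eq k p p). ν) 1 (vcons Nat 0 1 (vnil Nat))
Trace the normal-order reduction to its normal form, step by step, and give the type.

normal-order reduction sequence:
  elimVec Nat (\(g : Nat). \(n : Vec Nat g). Pi (ω : Type0). Pi (w : ω). Eq ω w w) (\(s : Type0). \(l : s). refl s l) (\(o : Nat). \(ε : Nat). \(μ : Vec Nat o). \(ν : Pi (k : Type0). Pi (p : k). Eq k p p). ν) 1 (vcons Nat 0 1 (vnil Nat))
  ~> (\(g : Nat). \(n : Nat). \(ω : Vec Nat g). \(w : Pi (s : Type0). Pi (l : s). Eq s l l). w) 0 1 (vnil Nat) (elimVec Nat (\(o : Nat). \(ε : Vec Nat o). Pi (μ : Type0). Pi (ν : μ). Eq μ ν ν) (\(k : Type0). \(p : k). refl k p) (\(c : Nat). \(γ : Nat). \(t : Vec Nat c). \(v : Pi (i : Type0). Pi (ξ : i). Eq i ξ ξ). v) 0 (vnil Nat))
  ~> (\(g : Nat). \(n : Vec Nat 0). \(ω : Pi (w : Type0). Pi (s : w). Eq w s s). ω) 1 (vnil Nat) (elimVec Nat (\(l : Nat). \(o : Vec Nat l). Pi (ε : Type0). Pi (μ : ε). Eq ε μ μ) (\(ν : Type0). \(k : ν). refl ν k) (\(p : Nat). \(c : Nat). \(γ : Vec Nat p). \(t : Pi (v : Type0). Pi (i : v). Eq v i i). t) 0 (vnil Nat))
  ~> (\(g : Vec Nat 0). \(n : Pi (ω : Type0). Pi (w : ω). Eq ω w w). n) (vnil Nat) (elimVec Nat (\(s : Nat). \(l : Vec Nat s). Pi (o : Type0). Pi (ε : o). Eq o ε ε) (\(μ : Type0). \(ν : μ). refl μ ν) (\(k : Nat). \(p : Nat). \(c : Vec Nat k). \(γ : Pi (t : Type0). Pi (v : t). Eq t v v). γ) 0 (vnil Nat))
  ~> (\(g : Pi (n : Type0). Pi (ω : n). Eq n ω ω). g) (elimVec Nat (\(w : Nat). \(s : Vec Nat w). Pi (l : Type0). Pi (o : l). Eq l o o) (\(ε : Type0). \(μ : ε). refl ε μ) (\(ν : Nat). \(k : Nat). \(p : Vec Nat ν). \(c : Pi (γ : Type0). Pi (t : γ). Eq γ t t). c) 0 (vnil Nat))
  ~> elimVec Nat (\(g : Nat). \(n : Vec Nat g). Pi (ω : Type0). Pi (w : ω). Eq ω w w) (\(s : Type0). \(l : s). refl s l) (\(o : Nat). \(ε : Nat). \(μ : Vec Nat o). \(ν : Pi (k : Type0). Pi (p : k). Eq k p p). ν) 0 (vnil Nat)
  ~> \(g : Type0). \(n : g). refl g n
the term's type:
  Pi (g : Type0). Pi (n : g). Eq g n n


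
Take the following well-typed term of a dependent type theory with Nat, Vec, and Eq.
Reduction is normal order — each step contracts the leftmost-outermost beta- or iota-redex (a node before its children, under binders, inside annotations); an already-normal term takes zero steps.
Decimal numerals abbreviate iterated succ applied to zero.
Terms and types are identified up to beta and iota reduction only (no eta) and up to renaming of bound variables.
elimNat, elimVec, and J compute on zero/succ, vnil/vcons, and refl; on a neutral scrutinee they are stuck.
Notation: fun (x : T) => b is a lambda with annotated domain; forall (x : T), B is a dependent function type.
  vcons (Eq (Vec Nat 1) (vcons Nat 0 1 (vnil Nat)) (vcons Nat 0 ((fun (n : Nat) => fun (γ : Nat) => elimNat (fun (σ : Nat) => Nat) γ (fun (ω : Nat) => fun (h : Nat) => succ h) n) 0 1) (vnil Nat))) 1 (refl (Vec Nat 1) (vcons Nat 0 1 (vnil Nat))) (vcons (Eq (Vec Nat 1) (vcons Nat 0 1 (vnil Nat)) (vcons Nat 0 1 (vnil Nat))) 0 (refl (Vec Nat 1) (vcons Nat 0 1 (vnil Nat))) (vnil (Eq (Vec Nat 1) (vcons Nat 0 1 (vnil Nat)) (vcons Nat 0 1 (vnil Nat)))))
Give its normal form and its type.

reduced normal form:
  vcons (Eq (Vec Nat 1) (vcons Nat 0 1 (vnil Nat)) (vcons Nat 0 1 (vnil Nat))) 1 (refl (Vec Nat 1) (vcons Nat 0 1 (vnil Nat))) (vcons (Eq (Vec Nat 1) (vcons Nat 0 1 (vnil Nat)) (vcons Nat 0 1 (vnil Nat))) 0 (refl (Vec Nat 1) (vcons Nat 0 1 (vnil Nat))) (vnil (Eq (Vec Nat 1) (vcons Nat 0 1 (vnil Nat)) (vcons Nat 0 1 (vnil Nat)))))
type:
  Vec (Eq (Vec Nat 1) (vcons Nat 0 1 (vnil Nat)) (vcons Nat 0 1 (vnil Nat))) 2
observation: the first redex contracted is a beta-redex; the normal form is reached in 3 normal-order steps.
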